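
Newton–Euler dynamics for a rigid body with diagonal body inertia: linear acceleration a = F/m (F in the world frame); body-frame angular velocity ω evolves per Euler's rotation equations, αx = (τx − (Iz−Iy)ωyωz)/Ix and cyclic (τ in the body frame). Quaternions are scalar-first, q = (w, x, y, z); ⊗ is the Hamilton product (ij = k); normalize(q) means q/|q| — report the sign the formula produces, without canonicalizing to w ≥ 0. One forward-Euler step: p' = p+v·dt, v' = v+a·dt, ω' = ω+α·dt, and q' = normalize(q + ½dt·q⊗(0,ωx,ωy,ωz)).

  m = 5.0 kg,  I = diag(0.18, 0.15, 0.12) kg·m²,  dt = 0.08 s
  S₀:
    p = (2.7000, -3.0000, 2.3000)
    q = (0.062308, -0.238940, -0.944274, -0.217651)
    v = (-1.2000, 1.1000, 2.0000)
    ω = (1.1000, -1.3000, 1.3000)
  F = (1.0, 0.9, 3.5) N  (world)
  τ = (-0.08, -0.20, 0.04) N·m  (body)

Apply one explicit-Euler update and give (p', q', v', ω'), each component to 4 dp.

p' = (2.6040, -2.9120, 2.4600)
q' = (0.0349, -0.2955, -0.9412, -0.1599)
v' = (-1.1840, 1.1144, 2.0560)
ω' = (1.0419, -1.4524, 1.2981)

linear accel F/m = (0.2000, 0.1800, 0.7000)
p' = p + v·dt = (2.6040, -2.9120, 2.4600)
v' = v + a·dt = (-1.1840, 1.1144, 2.0560)
α = I⁻¹(τ − ω×Iω) = (-0.7261, -1.9053, -0.0242)
ω + α·dt = (1.0419, -1.4524, 1.2981)
q⊗(0,ω) = (-0.6817759, -1.4419637, -0.0097945, 1.4303238)
q' = normalize(q + ½dt·q⊗(0,ω)) = (0.0349, -0.2955, -0.9412, -0.1599)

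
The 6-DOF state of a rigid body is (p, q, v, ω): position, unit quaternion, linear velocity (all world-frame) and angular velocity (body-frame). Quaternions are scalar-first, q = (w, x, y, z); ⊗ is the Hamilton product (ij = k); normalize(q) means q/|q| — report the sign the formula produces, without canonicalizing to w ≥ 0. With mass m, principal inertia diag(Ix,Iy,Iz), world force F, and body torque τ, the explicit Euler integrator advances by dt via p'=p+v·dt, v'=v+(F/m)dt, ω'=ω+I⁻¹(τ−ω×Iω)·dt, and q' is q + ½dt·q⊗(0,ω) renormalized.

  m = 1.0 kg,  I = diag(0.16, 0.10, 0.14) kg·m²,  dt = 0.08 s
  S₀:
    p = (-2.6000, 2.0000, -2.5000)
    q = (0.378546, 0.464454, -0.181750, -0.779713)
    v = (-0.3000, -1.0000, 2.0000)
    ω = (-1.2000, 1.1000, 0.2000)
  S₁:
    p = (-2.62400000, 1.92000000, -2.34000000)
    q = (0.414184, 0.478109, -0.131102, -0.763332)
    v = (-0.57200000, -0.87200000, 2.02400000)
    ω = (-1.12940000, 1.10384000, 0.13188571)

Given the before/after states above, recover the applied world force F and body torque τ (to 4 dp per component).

F = (-3.4000, 1.6000, 0.3000)
τ = (0.1500, 0.0000, -0.0400)

ω₁ − ω₀ = (0.07060000, 0.00384000, -0.06811429)
applied torque τ = (0.1500, 0.0000, -0.0400)
Δv = v₁−v₀ = (-0.27200000, 0.12800000, 0.02400000)
m·(v₁−v₀)/dt = (-3.4000, 1.6000, 0.3000)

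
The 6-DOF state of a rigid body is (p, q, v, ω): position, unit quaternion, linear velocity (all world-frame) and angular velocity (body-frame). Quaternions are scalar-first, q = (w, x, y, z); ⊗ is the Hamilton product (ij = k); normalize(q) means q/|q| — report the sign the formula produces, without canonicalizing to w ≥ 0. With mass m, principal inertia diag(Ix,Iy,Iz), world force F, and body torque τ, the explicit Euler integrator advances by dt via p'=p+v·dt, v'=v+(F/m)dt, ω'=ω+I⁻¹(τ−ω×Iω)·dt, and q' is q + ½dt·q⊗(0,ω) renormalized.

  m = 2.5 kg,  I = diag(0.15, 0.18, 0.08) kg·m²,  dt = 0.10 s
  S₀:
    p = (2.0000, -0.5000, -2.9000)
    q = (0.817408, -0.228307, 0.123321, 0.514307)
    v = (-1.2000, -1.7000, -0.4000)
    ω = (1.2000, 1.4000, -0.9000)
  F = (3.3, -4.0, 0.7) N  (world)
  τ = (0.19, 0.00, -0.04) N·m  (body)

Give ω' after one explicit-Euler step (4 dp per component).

gyro term ω×Iω = (0.1260, -0.0756, 0.0504)
angular accel α = (0.4267, 0.4200, -1.1300)
new body rate ω' = (1.2427, 1.4420, -1.0130)

ω' = (1.2427, 1.4420, -1.0130)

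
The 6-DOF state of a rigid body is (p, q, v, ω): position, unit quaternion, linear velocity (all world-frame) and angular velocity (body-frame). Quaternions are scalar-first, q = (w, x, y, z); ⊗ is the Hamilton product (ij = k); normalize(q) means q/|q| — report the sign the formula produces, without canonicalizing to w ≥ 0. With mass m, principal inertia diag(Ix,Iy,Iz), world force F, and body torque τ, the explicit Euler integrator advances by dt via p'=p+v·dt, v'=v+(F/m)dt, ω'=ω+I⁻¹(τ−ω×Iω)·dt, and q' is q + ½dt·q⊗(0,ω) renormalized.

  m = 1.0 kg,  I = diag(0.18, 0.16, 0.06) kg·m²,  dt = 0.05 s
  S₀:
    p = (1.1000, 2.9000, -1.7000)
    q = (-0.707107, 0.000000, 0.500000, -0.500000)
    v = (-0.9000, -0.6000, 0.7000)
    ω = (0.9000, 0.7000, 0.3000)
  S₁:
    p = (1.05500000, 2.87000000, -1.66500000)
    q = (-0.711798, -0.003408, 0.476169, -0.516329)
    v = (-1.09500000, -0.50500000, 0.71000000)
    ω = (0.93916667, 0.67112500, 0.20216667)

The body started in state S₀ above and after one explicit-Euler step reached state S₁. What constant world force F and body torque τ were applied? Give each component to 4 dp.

F = (-3.9000, 1.9000, 0.2000)
τ = (0.1200, -0.0600, -0.1300)

Δv = v₁−v₀ = (-0.19500000, 0.09500000, 0.01000000)
m·(v₁−v₀)/dt = (-3.9000, 1.9000, 0.2000)
ω₁ − ω₀ = (0.03916667, -0.02887500, -0.09783333)
ω₀×(Iω₀) = (-0.0210, 0.0324, -0.0126)
τ = I·(Δω/dt) + ω₀×(Iω₀) = (0.1200, -0.0600, -0.1300)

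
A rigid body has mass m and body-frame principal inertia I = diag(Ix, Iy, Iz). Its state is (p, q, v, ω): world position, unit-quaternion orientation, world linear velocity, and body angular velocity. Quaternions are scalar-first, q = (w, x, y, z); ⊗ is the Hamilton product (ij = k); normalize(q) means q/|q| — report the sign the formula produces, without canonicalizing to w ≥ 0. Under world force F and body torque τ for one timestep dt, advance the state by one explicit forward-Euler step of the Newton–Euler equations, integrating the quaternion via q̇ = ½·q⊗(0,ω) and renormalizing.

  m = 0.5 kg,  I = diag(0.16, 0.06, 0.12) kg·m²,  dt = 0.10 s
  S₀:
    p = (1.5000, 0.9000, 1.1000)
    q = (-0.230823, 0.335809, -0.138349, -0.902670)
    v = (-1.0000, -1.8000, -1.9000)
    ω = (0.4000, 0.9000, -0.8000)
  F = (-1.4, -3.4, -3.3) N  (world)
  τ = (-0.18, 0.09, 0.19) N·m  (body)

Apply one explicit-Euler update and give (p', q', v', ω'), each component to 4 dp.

precession coupling ω×(Iω) = (-0.0432, -0.0128, -0.0360)
α = I⁻¹(τ − ω×Iω) = (-0.8550, 1.7133, 1.8833)
new body rate ω' = (0.3145, 1.0713, -0.6117)
q⊗(0,ω) = (-0.7319455, 0.8307530, -0.3001615, 0.5422261)
updated quaternion q' = (-0.2669, 0.3766, -0.1530, -0.8738)
a = F/m = (-2.8000, -6.8000, -6.6000)
new position p' = (1.4000, 0.7200, 0.9100)
new velocity v' = (-1.2800, -2.4800, -2.5600)

p' = (1.4000, 0.7200, 0.9100)
q' = (-0.2669, 0.3766, -0.1530, -0.8738)
v' = (-1.2800, -2.4800, -2.5600)
ω' = (0.3145, 1.0713, -0.6117)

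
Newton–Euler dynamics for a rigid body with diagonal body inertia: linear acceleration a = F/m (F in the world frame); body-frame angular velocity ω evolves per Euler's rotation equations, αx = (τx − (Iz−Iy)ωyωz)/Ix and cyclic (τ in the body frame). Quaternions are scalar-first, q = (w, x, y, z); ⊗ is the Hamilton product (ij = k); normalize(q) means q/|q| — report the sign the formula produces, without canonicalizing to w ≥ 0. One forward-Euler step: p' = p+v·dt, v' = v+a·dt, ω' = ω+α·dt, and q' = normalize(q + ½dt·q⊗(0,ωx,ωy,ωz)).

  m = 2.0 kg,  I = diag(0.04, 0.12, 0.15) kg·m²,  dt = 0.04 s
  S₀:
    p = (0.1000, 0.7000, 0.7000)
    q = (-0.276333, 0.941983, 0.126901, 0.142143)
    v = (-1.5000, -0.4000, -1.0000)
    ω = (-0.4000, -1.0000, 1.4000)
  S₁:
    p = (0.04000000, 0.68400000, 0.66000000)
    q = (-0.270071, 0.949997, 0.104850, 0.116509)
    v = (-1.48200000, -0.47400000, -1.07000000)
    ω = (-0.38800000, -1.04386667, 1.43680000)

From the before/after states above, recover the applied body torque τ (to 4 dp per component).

Δω = ω₁−ω₀ = (0.01200000, -0.04386667, 0.03680000)
ω₀×(Iω₀) = (-0.0420, 0.0616, 0.0320)
τ = I·(Δω/dt) + ω₀×(Iω₀) = (-0.0300, -0.0700, 0.1700)

τ = (-0.0300, -0.0700, 0.1700)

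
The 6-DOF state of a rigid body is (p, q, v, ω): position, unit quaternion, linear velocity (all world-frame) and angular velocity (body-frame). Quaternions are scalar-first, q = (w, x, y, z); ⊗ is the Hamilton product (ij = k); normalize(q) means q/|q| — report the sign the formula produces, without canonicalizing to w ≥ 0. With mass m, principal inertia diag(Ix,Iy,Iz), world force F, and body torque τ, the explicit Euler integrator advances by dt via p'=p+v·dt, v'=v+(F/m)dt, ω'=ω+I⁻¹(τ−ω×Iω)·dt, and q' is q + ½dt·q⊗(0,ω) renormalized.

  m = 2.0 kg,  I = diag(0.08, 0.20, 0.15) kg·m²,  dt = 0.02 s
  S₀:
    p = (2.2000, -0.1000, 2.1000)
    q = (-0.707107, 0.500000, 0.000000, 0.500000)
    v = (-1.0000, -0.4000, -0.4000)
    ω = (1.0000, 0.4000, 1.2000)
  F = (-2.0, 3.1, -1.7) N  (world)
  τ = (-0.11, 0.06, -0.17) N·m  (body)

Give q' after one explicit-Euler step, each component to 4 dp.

q' = (-0.7180, 0.4909, -0.0038, 0.4935)

Hamilton product q⊗(0,ω) = (-1.1000000, -0.9071070, -0.3828428, -0.6485284)
q' = normalize(q + ½dt·q⊗(0,ω)) = (-0.7180, 0.4909, -0.0038, 0.4935)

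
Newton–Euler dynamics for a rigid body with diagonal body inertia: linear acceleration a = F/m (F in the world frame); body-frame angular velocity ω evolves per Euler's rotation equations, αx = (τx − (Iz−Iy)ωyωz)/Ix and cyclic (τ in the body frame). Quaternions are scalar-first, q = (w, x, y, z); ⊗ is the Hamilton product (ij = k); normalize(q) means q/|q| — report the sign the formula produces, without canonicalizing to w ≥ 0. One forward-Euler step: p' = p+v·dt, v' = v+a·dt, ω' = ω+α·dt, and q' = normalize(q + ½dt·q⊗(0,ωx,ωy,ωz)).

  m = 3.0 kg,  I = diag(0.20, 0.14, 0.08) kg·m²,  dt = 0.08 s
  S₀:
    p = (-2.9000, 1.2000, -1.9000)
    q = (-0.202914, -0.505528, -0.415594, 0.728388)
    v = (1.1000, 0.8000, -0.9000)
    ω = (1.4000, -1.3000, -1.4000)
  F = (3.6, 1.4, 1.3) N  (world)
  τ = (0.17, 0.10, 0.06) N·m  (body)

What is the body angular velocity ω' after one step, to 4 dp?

ω' = (1.5117, -1.1085, -1.4492)

precession coupling ω×(Iω) = (-0.1092, -0.2352, 0.1092)
(τ − ω×Iω)/I = (1.3960, 2.3943, -0.6150)
new body rate ω' = (1.5117, -1.1085, -1.4492)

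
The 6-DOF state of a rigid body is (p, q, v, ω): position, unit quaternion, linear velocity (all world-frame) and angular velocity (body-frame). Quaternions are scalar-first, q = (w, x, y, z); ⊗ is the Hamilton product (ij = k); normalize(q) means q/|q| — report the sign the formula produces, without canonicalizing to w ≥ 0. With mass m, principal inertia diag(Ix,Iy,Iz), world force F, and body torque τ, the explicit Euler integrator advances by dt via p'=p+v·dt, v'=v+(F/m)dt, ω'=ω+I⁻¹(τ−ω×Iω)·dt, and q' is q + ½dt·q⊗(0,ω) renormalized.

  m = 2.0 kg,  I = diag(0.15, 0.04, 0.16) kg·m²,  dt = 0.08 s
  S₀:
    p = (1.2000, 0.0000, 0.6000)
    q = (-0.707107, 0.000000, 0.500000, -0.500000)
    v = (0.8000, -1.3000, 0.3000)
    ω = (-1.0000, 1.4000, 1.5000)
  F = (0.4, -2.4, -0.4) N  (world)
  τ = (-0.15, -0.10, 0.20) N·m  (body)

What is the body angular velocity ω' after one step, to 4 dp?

ω' = (-1.2144, 1.1700, 1.5230)

gyro term ω×Iω = (0.2520, 0.0150, 0.1540)
(τ − ω×Iω)/I = (-2.6800, -2.8750, 0.2875)
ω + α·dt = (-1.2144, 1.1700, 1.5230)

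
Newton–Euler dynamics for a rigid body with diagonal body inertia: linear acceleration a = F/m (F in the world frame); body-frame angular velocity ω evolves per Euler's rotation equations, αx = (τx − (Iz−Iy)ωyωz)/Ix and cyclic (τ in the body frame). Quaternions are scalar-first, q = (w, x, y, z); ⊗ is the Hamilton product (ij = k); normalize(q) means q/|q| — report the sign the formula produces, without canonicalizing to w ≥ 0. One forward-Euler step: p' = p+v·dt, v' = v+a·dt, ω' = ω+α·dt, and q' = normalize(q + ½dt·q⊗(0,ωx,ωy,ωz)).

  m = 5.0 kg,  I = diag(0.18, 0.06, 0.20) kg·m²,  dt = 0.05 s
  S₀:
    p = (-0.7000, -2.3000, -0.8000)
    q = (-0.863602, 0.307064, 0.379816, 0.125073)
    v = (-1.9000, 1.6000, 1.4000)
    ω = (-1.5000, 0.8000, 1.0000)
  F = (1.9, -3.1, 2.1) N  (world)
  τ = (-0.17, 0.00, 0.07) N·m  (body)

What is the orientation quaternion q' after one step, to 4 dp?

q⊗(0,ω) = (0.0316702, 1.5751606, -1.1855551, -0.0482268)
updated quaternion q' = (-0.8618, 0.3460, 0.3498, 0.1237)

q' = (-0.8618, 0.3460, 0.3498, 0.1237)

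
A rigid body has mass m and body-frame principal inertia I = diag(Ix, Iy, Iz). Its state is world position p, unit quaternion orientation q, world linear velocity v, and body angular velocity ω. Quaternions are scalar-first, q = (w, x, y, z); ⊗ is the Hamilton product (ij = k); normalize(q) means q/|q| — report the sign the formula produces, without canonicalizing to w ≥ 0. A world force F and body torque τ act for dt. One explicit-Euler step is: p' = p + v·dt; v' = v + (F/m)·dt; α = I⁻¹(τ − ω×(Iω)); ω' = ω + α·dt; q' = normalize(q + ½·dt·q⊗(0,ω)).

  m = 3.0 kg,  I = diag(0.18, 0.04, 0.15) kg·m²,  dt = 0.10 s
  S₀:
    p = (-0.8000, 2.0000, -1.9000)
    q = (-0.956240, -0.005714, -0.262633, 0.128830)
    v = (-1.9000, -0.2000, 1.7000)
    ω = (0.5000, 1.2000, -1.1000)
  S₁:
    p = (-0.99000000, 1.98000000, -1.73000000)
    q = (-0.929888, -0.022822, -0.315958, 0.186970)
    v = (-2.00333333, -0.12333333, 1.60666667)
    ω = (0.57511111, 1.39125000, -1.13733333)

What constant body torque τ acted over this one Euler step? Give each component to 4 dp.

τ = (-0.0100, 0.0600, -0.1400)

ω₁ − ω₀ = (0.07511111, 0.19125000, -0.03733333)
applied torque τ = (-0.0100, 0.0600, -0.1400)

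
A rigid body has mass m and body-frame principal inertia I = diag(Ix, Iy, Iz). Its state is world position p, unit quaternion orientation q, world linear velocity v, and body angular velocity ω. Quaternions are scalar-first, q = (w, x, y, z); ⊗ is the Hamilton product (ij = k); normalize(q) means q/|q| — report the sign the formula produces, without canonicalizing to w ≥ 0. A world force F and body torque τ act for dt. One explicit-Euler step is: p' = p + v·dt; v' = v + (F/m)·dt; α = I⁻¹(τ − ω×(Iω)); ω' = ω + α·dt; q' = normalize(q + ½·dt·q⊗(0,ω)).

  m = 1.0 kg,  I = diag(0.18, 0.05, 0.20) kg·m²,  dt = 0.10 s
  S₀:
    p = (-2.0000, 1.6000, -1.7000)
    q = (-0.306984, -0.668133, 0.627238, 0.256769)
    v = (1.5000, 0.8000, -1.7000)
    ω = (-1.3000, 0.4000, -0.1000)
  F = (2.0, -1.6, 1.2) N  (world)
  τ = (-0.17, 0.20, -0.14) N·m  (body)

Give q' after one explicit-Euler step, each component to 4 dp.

q' = (-0.3608, -0.6549, 0.5997, 0.2850)

2q̇ = q⊗(0,ω) = (-1.0937912, 0.2336478, -0.5234066, 0.5788546)
q + ½dt·q⊗(0,ω), renormalized = (-0.3608, -0.6549, 0.5997, 0.2850)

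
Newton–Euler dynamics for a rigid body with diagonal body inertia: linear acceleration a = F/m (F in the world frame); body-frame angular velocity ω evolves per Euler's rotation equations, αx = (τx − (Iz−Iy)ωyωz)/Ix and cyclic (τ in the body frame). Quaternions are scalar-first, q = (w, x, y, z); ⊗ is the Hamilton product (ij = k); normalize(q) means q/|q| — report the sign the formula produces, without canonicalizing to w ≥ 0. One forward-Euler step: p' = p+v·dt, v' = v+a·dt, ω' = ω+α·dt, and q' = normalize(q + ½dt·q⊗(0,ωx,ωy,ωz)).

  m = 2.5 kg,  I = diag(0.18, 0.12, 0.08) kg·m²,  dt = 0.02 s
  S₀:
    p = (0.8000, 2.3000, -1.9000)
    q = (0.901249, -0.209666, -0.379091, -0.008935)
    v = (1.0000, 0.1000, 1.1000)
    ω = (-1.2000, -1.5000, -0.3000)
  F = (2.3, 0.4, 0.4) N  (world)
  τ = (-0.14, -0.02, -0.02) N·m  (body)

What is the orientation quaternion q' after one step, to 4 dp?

q' = (0.8929, -0.2194, -0.3931, -0.0130)

q⊗(0,ω) = (-0.8229162, -0.9811740, -1.4040513, -0.4107849)
q + ½dt·q⊗(0,ω), renormalized = (0.8929, -0.2194, -0.3931, -0.0130)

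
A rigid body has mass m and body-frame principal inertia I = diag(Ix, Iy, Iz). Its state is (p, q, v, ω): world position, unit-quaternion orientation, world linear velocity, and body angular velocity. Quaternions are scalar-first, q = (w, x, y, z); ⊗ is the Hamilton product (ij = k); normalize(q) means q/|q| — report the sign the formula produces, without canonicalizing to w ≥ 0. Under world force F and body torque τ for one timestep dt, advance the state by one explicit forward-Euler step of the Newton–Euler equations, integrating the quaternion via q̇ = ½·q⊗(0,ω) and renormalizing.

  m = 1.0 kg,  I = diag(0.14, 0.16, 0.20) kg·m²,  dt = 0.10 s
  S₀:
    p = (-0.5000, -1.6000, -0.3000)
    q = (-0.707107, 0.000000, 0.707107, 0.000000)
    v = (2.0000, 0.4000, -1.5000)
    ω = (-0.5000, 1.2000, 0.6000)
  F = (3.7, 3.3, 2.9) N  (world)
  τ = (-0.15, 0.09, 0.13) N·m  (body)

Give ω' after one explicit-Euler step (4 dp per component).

(τ − ω×Iω)/I = (-1.2771, 0.4500, 0.7100)
ω + α·dt = (-0.6277, 1.2450, 0.6710)

ω' = (-0.6277, 1.2450, 0.6710)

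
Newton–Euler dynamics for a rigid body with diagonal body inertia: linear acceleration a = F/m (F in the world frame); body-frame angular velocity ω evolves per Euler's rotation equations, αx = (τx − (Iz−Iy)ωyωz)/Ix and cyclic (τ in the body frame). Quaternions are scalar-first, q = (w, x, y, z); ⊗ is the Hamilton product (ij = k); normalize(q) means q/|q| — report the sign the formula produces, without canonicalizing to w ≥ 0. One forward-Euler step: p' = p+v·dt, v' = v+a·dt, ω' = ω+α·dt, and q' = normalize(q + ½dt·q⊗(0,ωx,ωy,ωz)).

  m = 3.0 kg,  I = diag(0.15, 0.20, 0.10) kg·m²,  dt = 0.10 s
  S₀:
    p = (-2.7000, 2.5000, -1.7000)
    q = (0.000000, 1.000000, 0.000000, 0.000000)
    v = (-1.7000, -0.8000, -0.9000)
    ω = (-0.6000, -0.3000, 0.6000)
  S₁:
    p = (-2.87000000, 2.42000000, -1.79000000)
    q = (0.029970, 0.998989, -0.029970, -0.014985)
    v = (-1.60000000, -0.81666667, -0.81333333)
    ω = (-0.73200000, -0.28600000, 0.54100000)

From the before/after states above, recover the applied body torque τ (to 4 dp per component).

rate change Δω = (-0.13200000, 0.01400000, -0.05900000)
I·α + gyro = (-0.1800, 0.0100, -0.0500)

τ = (-0.1800, 0.0100, -0.0500)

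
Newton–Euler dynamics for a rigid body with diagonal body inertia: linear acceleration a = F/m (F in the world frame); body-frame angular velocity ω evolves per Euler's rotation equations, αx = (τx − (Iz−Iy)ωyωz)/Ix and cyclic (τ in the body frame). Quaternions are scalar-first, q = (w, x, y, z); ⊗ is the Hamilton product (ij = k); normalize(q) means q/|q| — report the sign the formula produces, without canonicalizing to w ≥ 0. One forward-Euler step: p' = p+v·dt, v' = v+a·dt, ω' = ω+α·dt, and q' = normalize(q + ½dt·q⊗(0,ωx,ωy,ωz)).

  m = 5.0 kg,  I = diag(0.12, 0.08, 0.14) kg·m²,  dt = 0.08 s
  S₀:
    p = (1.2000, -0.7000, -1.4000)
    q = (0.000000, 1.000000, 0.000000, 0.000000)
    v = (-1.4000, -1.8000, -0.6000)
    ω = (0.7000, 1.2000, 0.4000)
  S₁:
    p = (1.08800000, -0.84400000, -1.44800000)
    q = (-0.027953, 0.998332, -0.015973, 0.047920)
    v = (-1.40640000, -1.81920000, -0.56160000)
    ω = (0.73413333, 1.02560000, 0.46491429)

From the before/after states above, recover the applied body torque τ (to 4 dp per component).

τ = (0.0800, -0.1800, 0.0800)

ω₁ − ω₀ = (0.03413333, -0.17440000, 0.06491429)
applied torque τ = (0.0800, -0.1800, 0.0800)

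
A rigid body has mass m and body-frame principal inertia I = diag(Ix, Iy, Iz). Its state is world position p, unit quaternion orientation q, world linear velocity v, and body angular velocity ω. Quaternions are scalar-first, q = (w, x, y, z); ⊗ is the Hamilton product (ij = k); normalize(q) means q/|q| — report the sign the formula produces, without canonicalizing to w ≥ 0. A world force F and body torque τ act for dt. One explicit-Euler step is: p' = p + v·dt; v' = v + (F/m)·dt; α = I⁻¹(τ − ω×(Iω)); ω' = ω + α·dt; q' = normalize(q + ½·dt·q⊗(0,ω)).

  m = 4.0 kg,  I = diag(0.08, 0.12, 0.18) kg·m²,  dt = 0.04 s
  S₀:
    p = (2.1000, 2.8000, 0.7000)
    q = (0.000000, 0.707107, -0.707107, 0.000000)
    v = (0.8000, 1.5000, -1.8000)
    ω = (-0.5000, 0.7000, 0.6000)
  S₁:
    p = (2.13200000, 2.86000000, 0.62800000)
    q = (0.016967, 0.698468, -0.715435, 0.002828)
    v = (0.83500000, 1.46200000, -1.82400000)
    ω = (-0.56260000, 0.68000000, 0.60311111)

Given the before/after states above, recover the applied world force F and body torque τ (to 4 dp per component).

rate change Δω = (-0.06260000, -0.02000000, 0.00311111)
precession coupling = (0.0252, 0.0300, -0.0140)
τ = I·(Δω/dt) + ω₀×(Iω₀) = (-0.1000, -0.0300, 0.0000)
velocity change Δv = (0.03500000, -0.03800000, -0.02400000)
applied force F = (3.5000, -3.8000, -2.4000)

F = (3.5000, -3.8000, -2.4000)
τ = (-0.1000, -0.0300, 0.0000)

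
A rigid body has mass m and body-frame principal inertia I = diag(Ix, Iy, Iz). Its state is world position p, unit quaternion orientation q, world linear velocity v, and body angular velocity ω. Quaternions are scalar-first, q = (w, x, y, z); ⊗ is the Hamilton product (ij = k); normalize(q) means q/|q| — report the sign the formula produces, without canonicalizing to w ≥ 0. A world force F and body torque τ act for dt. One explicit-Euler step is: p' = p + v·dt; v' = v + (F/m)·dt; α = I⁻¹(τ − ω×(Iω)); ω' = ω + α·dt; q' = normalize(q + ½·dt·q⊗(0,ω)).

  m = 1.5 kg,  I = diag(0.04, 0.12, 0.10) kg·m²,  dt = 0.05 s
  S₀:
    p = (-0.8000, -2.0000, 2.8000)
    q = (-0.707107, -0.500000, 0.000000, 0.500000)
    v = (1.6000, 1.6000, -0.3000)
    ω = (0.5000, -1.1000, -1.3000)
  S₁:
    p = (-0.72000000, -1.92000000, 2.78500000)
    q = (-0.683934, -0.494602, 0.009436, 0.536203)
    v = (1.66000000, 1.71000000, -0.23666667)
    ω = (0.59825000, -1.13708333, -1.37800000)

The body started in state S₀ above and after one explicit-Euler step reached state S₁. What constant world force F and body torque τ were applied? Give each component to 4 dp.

F = (1.8000, 3.3000, 1.9000)
τ = (0.0500, -0.0500, -0.2000)

velocity change Δv = (0.06000000, 0.11000000, 0.06333333)
F = m·Δv/dt = (1.8000, 3.3000, 1.9000)
ω₁ − ω₀ = (0.09825000, -0.03708333, -0.07800000)
gyro term ω₀×Iω₀ = (-0.0286, 0.0390, -0.0440)
applied torque τ = (0.0500, -0.0500, -0.2000)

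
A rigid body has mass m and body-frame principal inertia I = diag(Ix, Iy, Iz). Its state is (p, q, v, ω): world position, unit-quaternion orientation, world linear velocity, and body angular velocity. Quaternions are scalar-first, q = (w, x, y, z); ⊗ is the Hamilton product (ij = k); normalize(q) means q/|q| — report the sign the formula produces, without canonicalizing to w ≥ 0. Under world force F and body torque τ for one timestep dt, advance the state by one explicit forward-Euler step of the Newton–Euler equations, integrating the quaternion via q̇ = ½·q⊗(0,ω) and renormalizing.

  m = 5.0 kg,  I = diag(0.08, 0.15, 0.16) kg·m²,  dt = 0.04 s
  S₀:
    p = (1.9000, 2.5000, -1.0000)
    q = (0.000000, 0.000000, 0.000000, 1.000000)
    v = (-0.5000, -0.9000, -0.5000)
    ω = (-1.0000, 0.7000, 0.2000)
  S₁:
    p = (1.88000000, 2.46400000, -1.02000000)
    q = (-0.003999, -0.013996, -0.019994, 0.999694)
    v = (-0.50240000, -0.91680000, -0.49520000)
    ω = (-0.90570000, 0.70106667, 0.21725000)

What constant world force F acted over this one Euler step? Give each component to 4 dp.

Δv = v₁−v₀ = (-0.00240000, -0.01680000, 0.00480000)
m·(v₁−v₀)/dt = (-0.3000, -2.1000, 0.6000)

F = (-0.3000, -2.1000, 0.6000)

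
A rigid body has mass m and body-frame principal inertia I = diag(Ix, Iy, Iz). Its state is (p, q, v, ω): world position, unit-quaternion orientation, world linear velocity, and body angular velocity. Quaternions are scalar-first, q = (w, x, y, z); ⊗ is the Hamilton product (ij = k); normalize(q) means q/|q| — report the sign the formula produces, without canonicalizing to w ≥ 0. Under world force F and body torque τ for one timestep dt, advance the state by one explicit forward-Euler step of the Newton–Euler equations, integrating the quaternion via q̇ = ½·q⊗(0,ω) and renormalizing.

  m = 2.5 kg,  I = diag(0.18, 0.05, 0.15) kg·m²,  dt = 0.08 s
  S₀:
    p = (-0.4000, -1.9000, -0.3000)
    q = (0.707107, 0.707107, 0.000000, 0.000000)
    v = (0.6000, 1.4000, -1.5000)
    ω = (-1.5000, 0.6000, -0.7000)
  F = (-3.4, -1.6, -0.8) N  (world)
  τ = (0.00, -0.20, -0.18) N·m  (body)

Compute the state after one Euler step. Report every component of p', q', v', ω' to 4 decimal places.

linear accel F/m = (-1.3600, -0.6400, -0.3200)
p' = p + v·dt = (-0.3520, -1.7880, -0.4200)
new velocity v' = (0.4912, 1.3488, -1.5256)
gyro term ω×Iω = (-0.0420, 0.0315, 0.1170)
angular accel α = (0.2333, -4.6300, -1.9800)
ω' = ω + α·dt = (-1.4813, 0.2296, -0.8584)
Hamilton product q⊗(0,ω) = (1.0606605, -1.0606605, 0.9192391, -0.0707107)
q' = normalize(q + ½dt·q⊗(0,ω)) = (0.7477, 0.6630, 0.0367, -0.0028)

p' = (-0.3520, -1.7880, -0.4200)
q' = (0.7477, 0.6630, 0.0367, -0.0028)
v' = (0.4912, 1.3488, -1.5256)
ω' = (-1.4813, 0.2296, -0.8584)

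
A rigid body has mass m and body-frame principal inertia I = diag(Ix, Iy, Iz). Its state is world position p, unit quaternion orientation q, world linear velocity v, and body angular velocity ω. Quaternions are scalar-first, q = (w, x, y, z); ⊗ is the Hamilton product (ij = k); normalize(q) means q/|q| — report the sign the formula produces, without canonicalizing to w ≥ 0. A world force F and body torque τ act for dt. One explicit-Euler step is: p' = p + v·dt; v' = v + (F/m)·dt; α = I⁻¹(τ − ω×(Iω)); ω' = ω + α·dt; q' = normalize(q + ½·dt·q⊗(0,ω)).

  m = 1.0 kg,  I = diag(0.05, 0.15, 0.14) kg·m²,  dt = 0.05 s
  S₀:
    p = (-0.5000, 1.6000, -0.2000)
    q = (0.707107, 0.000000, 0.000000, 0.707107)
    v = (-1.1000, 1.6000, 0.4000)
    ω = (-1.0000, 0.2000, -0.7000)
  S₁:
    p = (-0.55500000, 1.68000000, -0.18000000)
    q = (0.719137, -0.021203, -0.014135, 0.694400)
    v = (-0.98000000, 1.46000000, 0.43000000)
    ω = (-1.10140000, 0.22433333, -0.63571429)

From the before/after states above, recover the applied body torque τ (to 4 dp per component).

ω₁ − ω₀ = (-0.10140000, 0.02433333, 0.06428571)
ω₀×(Iω₀) = (0.0014, -0.0630, -0.0200)
applied torque τ = (-0.1000, 0.0100, 0.1600)

τ = (-0.1000, 0.0100, 0.1600)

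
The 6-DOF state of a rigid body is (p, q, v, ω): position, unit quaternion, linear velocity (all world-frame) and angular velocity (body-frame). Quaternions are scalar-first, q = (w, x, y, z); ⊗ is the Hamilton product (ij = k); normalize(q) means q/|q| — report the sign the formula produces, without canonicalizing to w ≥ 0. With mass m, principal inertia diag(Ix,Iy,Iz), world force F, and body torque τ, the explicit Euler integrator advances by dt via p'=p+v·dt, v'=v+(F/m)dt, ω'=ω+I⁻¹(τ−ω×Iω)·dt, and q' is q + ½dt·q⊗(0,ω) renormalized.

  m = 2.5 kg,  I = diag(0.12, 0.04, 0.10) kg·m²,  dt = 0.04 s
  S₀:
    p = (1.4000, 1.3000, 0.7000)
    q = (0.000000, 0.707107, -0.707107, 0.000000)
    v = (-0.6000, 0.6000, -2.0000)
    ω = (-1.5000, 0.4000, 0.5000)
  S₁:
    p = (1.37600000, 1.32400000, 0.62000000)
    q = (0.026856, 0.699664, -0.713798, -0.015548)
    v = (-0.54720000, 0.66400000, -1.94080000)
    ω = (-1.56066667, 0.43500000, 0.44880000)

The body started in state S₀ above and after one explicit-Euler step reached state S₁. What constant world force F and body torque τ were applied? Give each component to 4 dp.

v₁ − v₀ = (0.05280000, 0.06400000, 0.05920000)
applied force F = (3.3000, 4.0000, 3.7000)
rate change Δω = (-0.06066667, 0.03500000, -0.05120000)
gyro term ω₀×Iω₀ = (0.0120, -0.0150, 0.0480)
τ = I·(Δω/dt) + ω₀×(Iω₀) = (-0.1700, 0.0200, -0.0800)

F = (3.3000, 4.0000, 3.7000)
τ = (-0.1700, 0.0200, -0.0800)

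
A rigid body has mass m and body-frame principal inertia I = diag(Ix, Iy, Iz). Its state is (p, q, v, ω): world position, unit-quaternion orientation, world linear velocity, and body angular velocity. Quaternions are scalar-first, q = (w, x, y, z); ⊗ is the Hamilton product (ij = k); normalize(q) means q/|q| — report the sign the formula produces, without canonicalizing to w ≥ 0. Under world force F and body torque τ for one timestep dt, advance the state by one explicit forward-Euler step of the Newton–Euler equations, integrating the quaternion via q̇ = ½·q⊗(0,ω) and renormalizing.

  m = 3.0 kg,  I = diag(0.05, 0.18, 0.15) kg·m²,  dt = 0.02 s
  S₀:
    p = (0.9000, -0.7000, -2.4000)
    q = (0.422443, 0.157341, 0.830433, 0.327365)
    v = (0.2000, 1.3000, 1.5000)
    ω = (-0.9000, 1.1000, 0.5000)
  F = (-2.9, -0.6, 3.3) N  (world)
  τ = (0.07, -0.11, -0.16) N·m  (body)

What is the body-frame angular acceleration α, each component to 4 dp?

α = (1.7300, -0.8611, -0.2087)

precession coupling ω×(Iω) = (-0.0165, 0.0450, -0.1287)
(τ − ω×Iω)/I = (1.7300, -0.8611, -0.2087)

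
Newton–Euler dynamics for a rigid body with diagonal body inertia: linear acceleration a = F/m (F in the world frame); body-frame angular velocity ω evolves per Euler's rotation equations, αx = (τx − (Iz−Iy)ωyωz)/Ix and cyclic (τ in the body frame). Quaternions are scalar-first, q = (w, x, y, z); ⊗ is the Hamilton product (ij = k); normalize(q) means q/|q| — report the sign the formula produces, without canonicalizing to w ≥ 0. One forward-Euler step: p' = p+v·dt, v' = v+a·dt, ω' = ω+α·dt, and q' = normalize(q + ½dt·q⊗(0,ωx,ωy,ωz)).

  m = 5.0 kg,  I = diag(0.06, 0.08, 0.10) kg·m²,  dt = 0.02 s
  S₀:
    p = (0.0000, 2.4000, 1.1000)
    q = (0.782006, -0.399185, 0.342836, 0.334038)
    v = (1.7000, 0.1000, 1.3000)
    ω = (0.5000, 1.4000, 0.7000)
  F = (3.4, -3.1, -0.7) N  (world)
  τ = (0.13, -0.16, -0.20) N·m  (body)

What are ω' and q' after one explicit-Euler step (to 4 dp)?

angular accel α = (1.8400, -1.8250, -2.1400)
new body rate ω' = (0.5368, 1.3635, 0.6572)
2q̇ = q⊗(0,ω) = (-0.5142045, 0.1633350, 1.5412569, -0.1828728)
updated quaternion q' = (0.7768, -0.3975, 0.3582, 0.3322)

ω' = (0.5368, 1.3635, 0.6572)
q' = (0.7768, -0.3975, 0.3582, 0.3322)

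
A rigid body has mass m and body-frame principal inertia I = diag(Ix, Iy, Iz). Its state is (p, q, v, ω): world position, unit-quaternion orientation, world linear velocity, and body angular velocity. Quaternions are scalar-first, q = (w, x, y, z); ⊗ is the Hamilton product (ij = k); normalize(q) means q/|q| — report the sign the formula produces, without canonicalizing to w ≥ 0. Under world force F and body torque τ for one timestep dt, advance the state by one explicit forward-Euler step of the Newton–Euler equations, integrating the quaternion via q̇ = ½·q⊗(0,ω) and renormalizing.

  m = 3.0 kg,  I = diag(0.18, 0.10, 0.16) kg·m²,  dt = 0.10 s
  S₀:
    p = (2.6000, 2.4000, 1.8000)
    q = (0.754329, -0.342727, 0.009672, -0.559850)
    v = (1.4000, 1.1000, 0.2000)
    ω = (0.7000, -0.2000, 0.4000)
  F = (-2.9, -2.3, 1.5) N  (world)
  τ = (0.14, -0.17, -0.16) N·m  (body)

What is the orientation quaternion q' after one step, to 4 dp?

q⊗(0,ω) = (0.4657833, 0.4199291, -0.4056700, 0.3635066)
q + ½dt·q⊗(0,ω), renormalized = (0.7769, -0.3215, -0.0106, -0.5412)

q' = (0.7769, -0.3215, -0.0106, -0.5412)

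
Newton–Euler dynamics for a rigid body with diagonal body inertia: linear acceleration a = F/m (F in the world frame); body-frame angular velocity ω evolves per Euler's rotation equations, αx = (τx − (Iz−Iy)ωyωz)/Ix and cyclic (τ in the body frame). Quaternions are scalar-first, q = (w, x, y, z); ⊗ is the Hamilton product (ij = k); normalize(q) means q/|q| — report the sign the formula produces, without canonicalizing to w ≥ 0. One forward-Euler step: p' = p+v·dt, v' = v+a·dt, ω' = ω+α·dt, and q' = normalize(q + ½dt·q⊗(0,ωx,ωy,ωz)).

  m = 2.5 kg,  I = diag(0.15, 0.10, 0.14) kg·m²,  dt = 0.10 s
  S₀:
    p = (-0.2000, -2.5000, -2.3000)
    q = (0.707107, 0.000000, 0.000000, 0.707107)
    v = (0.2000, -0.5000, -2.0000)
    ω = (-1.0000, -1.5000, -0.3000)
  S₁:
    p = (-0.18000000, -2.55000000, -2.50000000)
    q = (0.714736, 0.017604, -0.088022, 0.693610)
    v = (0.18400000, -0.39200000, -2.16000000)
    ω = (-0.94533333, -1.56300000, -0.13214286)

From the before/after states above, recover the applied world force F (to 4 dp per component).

Δv = v₁−v₀ = (-0.01600000, 0.10800000, -0.16000000)
F = m·Δv/dt = (-0.4000, 2.7000, -4.0000)

F = (-0.4000, 2.7000, -4.0000)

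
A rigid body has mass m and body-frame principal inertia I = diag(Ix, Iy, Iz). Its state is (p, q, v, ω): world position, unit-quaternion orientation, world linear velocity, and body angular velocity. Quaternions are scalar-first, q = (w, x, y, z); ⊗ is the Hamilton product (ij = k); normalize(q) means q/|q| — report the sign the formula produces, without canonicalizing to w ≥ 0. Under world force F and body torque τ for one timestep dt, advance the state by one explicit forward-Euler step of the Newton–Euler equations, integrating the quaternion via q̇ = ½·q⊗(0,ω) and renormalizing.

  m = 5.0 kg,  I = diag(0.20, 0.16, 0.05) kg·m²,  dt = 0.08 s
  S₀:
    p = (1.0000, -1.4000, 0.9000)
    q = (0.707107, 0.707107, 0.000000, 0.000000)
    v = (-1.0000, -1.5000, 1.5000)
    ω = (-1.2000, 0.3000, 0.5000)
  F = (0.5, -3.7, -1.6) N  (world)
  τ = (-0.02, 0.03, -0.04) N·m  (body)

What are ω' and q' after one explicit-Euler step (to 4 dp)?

α = I⁻¹(τ − ω×Iω) = (-0.0175, 0.7500, -1.0880)
ω + α·dt = (-1.2014, 0.3600, 0.4130)
2q̇ = q⊗(0,ω) = (0.8485284, -0.8485284, -0.1414214, 0.5656856)
updated quaternion q' = (0.7400, 0.6722, -0.0056, 0.0226)

ω' = (-1.2014, 0.3600, 0.4130)
q' = (0.7400, 0.6722, -0.0056, 0.0226)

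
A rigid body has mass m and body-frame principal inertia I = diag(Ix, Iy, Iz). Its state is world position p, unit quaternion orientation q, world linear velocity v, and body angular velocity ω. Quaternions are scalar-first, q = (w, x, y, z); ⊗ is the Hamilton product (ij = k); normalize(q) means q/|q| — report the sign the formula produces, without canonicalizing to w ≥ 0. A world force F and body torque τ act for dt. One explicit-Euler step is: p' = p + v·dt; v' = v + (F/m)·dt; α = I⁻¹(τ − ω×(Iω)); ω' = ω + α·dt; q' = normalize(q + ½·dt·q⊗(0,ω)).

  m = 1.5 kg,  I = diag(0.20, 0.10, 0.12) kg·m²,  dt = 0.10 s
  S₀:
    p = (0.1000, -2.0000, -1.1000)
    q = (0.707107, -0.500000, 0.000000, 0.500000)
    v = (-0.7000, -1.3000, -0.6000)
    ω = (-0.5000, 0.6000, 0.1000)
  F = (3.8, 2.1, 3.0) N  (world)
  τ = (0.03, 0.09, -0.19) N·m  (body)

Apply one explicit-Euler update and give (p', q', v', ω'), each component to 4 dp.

p' = (0.0300, -2.1300, -1.1600)
q' = (0.6916, -0.5323, 0.0112, 0.4882)
v' = (-0.4467, -1.1600, -0.4000)
ω' = (-0.4856, 0.6940, -0.0833)

a = F/m = (2.5333, 1.4000, 2.0000)
p' = p + v·dt = (0.0300, -2.1300, -1.1600)
v' = v + a·dt = (-0.4467, -1.1600, -0.4000)
(τ − ω×Iω)/I = (0.1440, 0.9400, -1.8333)
ω' = ω + α·dt = (-0.4856, 0.6940, -0.0833)
Hamilton product q⊗(0,ω) = (-0.3000000, -0.6535535, 0.2242642, -0.2292893)
updated quaternion q' = (0.6916, -0.5323, 0.0112, 0.4882)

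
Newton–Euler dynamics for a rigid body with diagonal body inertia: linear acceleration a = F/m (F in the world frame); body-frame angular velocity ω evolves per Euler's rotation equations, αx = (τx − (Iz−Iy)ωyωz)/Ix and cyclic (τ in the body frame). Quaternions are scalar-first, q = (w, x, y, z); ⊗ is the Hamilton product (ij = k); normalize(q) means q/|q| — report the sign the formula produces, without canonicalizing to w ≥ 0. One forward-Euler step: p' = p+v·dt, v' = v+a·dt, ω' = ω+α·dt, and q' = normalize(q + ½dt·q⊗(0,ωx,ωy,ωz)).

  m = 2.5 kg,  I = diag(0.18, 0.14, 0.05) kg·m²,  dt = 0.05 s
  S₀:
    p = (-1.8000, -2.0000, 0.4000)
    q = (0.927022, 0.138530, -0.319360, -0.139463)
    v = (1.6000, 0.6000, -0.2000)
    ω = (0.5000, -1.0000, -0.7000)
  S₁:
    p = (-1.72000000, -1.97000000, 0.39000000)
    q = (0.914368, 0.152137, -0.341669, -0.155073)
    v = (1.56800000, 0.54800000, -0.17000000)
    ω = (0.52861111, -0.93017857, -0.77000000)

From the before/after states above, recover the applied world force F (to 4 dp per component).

Δv = v₁−v₀ = (-0.03200000, -0.05200000, 0.03000000)
m·(v₁−v₀)/dt = (-1.6000, -2.6000, 1.5000)

F = (-1.6000, -2.6000, 1.5000)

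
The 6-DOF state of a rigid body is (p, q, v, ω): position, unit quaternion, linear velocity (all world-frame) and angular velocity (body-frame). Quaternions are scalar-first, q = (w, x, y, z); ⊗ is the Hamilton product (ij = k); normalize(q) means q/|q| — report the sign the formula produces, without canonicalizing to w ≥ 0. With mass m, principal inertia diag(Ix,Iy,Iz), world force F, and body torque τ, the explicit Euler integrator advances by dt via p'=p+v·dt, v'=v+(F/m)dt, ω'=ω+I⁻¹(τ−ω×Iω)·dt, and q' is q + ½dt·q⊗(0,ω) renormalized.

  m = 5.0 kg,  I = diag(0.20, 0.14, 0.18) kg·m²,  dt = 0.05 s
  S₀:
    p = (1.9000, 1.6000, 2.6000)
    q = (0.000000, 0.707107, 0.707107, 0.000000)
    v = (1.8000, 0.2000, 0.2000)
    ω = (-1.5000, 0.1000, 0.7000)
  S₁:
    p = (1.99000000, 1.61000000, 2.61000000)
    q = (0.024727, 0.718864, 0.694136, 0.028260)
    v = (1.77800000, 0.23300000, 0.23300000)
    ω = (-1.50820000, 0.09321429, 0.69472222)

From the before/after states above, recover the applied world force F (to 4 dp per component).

F = (-2.2000, 3.3000, 3.3000)

v₁ − v₀ = (-0.02200000, 0.03300000, 0.03300000)
applied force F = (-2.2000, 3.3000, 3.3000)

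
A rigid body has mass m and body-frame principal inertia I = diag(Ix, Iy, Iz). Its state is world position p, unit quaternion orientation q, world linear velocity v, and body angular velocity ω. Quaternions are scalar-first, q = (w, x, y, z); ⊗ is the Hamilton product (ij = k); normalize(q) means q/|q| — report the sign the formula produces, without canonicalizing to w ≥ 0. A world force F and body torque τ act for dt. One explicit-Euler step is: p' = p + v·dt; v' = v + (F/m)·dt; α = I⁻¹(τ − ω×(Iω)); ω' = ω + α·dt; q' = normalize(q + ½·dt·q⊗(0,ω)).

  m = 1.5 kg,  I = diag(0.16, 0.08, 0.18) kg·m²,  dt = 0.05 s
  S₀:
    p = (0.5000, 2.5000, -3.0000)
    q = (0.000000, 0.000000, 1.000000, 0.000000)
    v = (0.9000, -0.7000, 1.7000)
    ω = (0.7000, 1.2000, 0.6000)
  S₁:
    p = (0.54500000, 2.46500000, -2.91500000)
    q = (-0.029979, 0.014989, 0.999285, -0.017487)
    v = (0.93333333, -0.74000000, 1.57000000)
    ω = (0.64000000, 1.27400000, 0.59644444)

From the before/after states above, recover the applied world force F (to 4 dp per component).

F = (1.0000, -1.2000, -3.9000)

Δv = v₁−v₀ = (0.03333333, -0.04000000, -0.13000000)
F = m·Δv/dt = (1.0000, -1.2000, -3.9000)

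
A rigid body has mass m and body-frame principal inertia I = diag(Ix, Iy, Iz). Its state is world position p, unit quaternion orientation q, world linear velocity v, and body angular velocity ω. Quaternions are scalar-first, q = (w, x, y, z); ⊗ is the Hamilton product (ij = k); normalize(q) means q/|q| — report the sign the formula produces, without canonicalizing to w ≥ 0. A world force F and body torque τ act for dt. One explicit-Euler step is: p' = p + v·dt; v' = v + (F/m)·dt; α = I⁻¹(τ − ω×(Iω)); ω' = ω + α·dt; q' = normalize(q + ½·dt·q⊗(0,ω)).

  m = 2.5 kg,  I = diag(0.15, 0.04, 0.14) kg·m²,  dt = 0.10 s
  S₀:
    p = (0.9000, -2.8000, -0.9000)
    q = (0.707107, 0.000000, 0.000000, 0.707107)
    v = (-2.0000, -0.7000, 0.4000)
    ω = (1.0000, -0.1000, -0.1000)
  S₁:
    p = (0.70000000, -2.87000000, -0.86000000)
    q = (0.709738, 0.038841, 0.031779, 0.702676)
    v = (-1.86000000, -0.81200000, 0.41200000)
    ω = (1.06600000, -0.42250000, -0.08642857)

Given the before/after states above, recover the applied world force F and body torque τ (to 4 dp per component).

F = (3.5000, -2.8000, 0.3000)
τ = (0.1000, -0.1300, 0.0300)

rate change Δω = (0.06600000, -0.32250000, 0.01357143)
I·α + gyro = (0.1000, -0.1300, 0.0300)
v₁ − v₀ = (0.14000000, -0.11200000, 0.01200000)
F = m·Δv/dt = (3.5000, -2.8000, 0.3000)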